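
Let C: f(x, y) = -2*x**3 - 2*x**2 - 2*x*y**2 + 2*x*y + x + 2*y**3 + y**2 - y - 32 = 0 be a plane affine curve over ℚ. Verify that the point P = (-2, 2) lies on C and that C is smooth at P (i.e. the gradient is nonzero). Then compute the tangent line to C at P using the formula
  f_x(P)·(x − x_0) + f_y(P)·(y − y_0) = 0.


Tangent line at P: -19*x + 39*y - 116 = 0.

Step 1: f(-2, 2) = 0, so P lies on C.
Step 2: partial derivatives
  f_x(x, y) = -6*x**2 - 4*x - 2*y**2 + 2*y + 1, f_y(x, y) = -4*x*y + 2*x + 6*y**2 + 2*y - 1.
  f_x(P) = -19, f_y(P) = 39 (gradient nonzero, so P is smooth).
Step 3: tangent line at P: -19·(x − -2) + 39·(y − 2) = 0.
Expanding: -19*x + 39*y - 116 = 0.


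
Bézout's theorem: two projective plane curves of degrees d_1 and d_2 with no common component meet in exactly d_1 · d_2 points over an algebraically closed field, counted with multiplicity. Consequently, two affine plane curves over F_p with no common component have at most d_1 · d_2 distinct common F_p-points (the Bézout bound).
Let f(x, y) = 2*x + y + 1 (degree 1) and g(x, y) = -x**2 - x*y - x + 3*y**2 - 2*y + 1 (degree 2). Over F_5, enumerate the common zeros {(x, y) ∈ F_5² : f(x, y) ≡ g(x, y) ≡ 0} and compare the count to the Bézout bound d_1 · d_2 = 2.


Common zeros: {(1, 2), (2, 0)}; count = 2; Bézout bound = 2.

deg(f) = 1, deg(g) = 2, so Bézout bound = 2.
Scan x ∈ F_5. For each x, list the y ∈ F_5 with f(x, y) ≡ 0 and those with g(x, y) ≡ 0 (mod 5); the common zeros in that column are the intersection.
  x = 0: f ≡ 0 at y ∈ {4}; g ≡ 0 at y ∈ ∅; common: ∅.
  x = 1: f ≡ 0 at y ∈ {2}; g ≡ 0 at y ∈ {2, 4}; common: {2}.
  x = 2: f ≡ 0 at y ∈ {0}; g ≡ 0 at y ∈ {0, 3}; common: {0}.
  x = 3: f ≡ 0 at y ∈ {3}; g ≡ 0 at y ∈ ∅; common: ∅.
  x = 4: f ≡ 0 at y ∈ {1}; g ≡ 0 at y ∈ {3, 4}; common: ∅.
Collecting: common zeros = {(1, 2), (2, 0)}, so the count is 2.
Comparison with the Bézout bound: 2 ≤ 2 = deg(f)·deg(g), as expected for curves with no common component (the bound is attained).


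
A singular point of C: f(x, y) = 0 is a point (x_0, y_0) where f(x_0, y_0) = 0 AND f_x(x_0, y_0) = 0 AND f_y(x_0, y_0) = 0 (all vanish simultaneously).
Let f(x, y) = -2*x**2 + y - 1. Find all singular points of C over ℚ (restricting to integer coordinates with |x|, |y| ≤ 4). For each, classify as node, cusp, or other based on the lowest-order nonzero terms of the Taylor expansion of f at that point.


No singular points in the scanned grid; C is smooth there.

Compute partial derivatives:
  f_x = -4*x.
  f_y = 1.
f_y = 1 is a nonzero constant, so f_y never vanishes: no point (x, y) can satisfy f = f_x = f_y = 0. In particular no (x, y) ∈ {−4, ..., 4}² is singular; the curve is smooth.


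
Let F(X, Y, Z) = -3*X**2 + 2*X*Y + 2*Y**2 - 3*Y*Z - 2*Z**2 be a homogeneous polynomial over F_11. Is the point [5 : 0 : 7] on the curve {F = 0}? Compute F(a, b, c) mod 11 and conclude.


F(5,0,7) ≡ 3 (mod 11); P is NOT on the curve.

Evaluate F(5, 0, 7) term-by-term (mod 11).
  -3*X**2 ↦ -3·25·1·1 = -75
  2*X*Y ↦ 2·5·0·1 = 0
  2*Y**2 ↦ 2·1·0·1 = 0
  -3*Y*Z ↦ -3·1·0·7 = 0
  -2*Z**2 ↦ -2·1·1·49 = -98
Sum: F(5, 0, 7) = (-75) + (0) + (0) + (0) + (-98) = -173.
Reducing mod 11: -173 ≡ 3 (mod 11).
Since F(a, b, c) ≡ 3 ≠ 0 (mod 11), P does NOT lie on the curve.


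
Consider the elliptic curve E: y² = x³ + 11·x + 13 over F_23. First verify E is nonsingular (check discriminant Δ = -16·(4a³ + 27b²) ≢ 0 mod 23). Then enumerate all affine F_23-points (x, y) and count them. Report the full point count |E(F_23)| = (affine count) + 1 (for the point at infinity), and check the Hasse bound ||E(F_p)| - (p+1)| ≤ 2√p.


Affine points = {(0, 6), (0, 17), (1, 5), (1, 18), (3, 2), (3, 21), (4, 11), (4, 12), (5, 3), (5, 20), (9, 6), (9, 17), (11, 4), (11, 19), (14, 6), (14, 17), (21, 11), (21, 12), (22, 1), (22, 22)}; affine count = 20; |E(F_23)| = 21.

Discriminant check: Δ ∝ 4a³ + 27b² = 4·11³ + 27·13² = 4·1331 + 27·169 ≡ 20 (mod 23). Nonzero ⇒ E is nonsingular.
For each x ∈ F_23, compute rhs = x³ + 11·x + 13 mod 23, then count y ∈ F_23 with y² ≡ rhs.
  x = 0: rhs = 13, matching y values: 6, 17 (2 points).
  x = 1: rhs = 2, matching y values: 5, 18 (2 points).
  x = 2: rhs = 20, matching y values: none (0 points).
  x = 3: rhs = 4, matching y values: 2, 21 (2 points).
  x = 4: rhs = 6, matching y values: 11, 12 (2 points).
  x = 5: rhs = 9, matching y values: 3, 20 (2 points).
  x = 6: rhs = 19, matching y values: none (0 points).
  x = 7: rhs = 19, matching y values: none (0 points).
  x = 8: rhs = 15, matching y values: none (0 points).
  x = 9: rhs = 13, matching y values: 6, 17 (2 points).
  x = 10: rhs = 19, matching y values: none (0 points).
  x = 11: rhs = 16, matching y values: 4, 19 (2 points).
  x = 12: rhs = 10, matching y values: none (0 points).
  x = 13: rhs = 7, matching y values: none (0 points).
  x = 14: rhs = 13, matching y values: 6, 17 (2 points).
  x = 15: rhs = 11, matching y values: none (0 points).
  x = 16: rhs = 7, matching y values: none (0 points).
  x = 17: rhs = 7, matching y values: none (0 points).
  x = 18: rhs = 17, matching y values: none (0 points).
  x = 19: rhs = 20, matching y values: none (0 points).
  x = 20: rhs = 22, matching y values: none (0 points).
  x = 21: rhs = 6, matching y values: 11, 12 (2 points).
  x = 22: rhs = 1, matching y values: 1, 22 (2 points).
Total affine count: 20.
Full point count |E(F_23)| = 20 + 1 = 21.
Hasse bound: |21 − (23+1)| = |-3| = 3 ≤ 2√23 ≈ 9.5917 ✓.


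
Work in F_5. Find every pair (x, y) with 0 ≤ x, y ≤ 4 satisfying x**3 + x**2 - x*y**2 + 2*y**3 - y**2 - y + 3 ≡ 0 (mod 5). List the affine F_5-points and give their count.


Affine F_5-points: {(0, 3), (1, 0), (2, 0)}; count = 3.

For each of the 25 pairs (x, y) ∈ F_5², evaluate f(x, y) mod 5. Record the zeros.
  x = 0: [0↦3, 1↦3, 2↦3, 3↦0, 4↦1]  zeros at y ∈ {3}
  x = 1: [0↦0, 1↦4, 2↦1, 3↦3, 4↦2]  zeros at y ∈ {0}
  x = 2: [0↦0, 1↦3, 2↦2, 3↦4, 4↦1]  zeros at y ∈ {0}
  x = 3: [0↦4, 1↦1, 2↦2, 3↦4, 4↦4]  zeros at y ∈ ∅
  x = 4: [0↦3, 1↦4, 2↦2, 3↦4, 4↦2]  zeros at y ∈ ∅
Collecting zeros: affine points = {(0, 3), (1, 0), (2, 0)}.
Total count |C(F_5)_aff| = 3.


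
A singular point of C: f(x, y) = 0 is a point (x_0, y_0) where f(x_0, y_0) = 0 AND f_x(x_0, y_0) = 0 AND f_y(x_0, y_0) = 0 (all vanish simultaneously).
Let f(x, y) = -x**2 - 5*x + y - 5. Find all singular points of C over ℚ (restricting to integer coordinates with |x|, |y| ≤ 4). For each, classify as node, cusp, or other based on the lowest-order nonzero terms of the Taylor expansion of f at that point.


No singular points in the scanned grid; C is smooth there.

Compute partial derivatives:
  f_x = -2*x - 5.
  f_y = 1.
f_y = 1 is a nonzero constant, so f_y never vanishes: no point (x, y) can satisfy f = f_x = f_y = 0. In particular no (x, y) ∈ {−4, ..., 4}² is singular; the curve is smooth.


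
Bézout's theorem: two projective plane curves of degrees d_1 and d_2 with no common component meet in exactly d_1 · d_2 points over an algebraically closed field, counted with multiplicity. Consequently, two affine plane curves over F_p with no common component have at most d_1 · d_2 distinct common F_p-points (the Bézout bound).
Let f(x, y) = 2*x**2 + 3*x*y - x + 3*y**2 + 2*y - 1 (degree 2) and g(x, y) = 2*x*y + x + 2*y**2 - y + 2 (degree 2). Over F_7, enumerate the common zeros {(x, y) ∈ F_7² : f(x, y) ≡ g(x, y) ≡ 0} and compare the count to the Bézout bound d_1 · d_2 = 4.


Common zeros: ∅; count = 0; Bézout bound = 4.

deg(f) = 2, deg(g) = 2, so Bézout bound = 4.
Scan x ∈ F_7. For each x, list the y ∈ F_7 with f(x, y) ≡ 0 and those with g(x, y) ≡ 0 (mod 7); the common zeros in that column are the intersection.
  x = 0: f ≡ 0 at y ∈ {5, 6}; g ≡ 0 at y ∈ ∅; common: ∅.
  x = 1: f ≡ 0 at y ∈ {0, 3}; g ≡ 0 at y ∈ ∅; common: ∅.
  x = 2: f ≡ 0 at y ∈ {3, 6}; g ≡ 0 at y ∈ ∅; common: ∅.
  x = 3: f ≡ 0 at y ∈ {0, 1}; g ≡ 0 at y ∈ ∅; common: ∅.
  x = 4: f ≡ 0 at y ∈ ∅; g ≡ 0 at y ∈ {2, 5}; common: ∅.
  x = 5: f ≡ 0 at y ∈ ∅; g ≡ 0 at y ∈ {0, 6}; common: ∅.
  x = 6: f ≡ 0 at y ∈ ∅; g ≡ 0 at y ∈ {1, 4}; common: ∅.
Collecting: common zeros = ∅, so the count is 0.
Comparison with the Bézout bound: 0 ≤ 4 = deg(f)·deg(g), as expected for curves with no common component (the affine F_7-count falls short of the bound because intersections may lie at infinity, over extension fields, or carry multiplicity).


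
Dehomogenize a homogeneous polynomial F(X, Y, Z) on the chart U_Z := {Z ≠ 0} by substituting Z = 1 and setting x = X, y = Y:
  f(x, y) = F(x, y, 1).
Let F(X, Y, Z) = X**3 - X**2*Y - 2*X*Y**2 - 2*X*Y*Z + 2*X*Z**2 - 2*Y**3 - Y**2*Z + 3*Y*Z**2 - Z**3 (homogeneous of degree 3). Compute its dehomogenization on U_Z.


f(x, y) = x**3 - x**2*y - 2*x*y**2 - 2*x*y + 2*x - 2*y**3 - y**2 + 3*y - 1

On U_Z we set Z = 1. Each monomial c·X^i·Y^j·Z^k in F becomes c·x^i·y^j·1^k = c·x^i·y^j.
Substituting Z = 1: F(X, Y, 1) = x**3 - x**2*y - 2*x*y**2 - 2*x*y + 2*x - 2*y**3 - y**2 + 3*y - 1.
Note: deg(f) ≤ deg(F) = 3; strict inequality happens when F is divisible by Z (lost terms).


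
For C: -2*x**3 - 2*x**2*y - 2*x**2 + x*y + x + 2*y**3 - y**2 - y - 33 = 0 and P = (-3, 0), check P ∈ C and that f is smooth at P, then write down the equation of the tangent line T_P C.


Tangent line at P: -41*x - 22*y - 123 = 0.

Step 1: f(-3, 0) = 0, so P lies on C.
Step 2: partial derivatives
  f_x(x, y) = -6*x**2 - 4*x*y - 4*x + y + 1, f_y(x, y) = -2*x**2 + x + 6*y**2 - 2*y - 1.
  f_x(P) = -41, f_y(P) = -22 (gradient nonzero, so P is smooth).
Step 3: tangent line at P: -41·(x − -3) + -22·(y − 0) = 0.
Expanding: -41*x - 22*y - 123 = 0.


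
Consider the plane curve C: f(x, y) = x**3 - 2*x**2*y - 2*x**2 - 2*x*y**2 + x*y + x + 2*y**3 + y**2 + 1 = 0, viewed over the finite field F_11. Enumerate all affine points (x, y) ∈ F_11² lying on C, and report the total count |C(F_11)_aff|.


Affine F_11-points: {(0, 8), (0, 9), (0, 10), (1, 2), (5, 7), (6, 6), (7, 0), (9, 5)}; count = 8.

For each of the 121 pairs (x, y) ∈ F_11², evaluate f(x, y) mod 11. Record the zeros.
  x = 0: [0↦1, 1↦4, 2↦10, 3↦9, 4↦2, 5↦1, 6↦7, 7↦10, 8↦0, 9↦0, 10↦0]  zeros at y ∈ {8, 9, 10}
  x = 1: [0↦1, 1↦1, 2↦0, 3↦10, 4↦10, 5↦1, 6↦6, 7↦4, 8↦7, 9↦5, 10↦10]  zeros at y ∈ {2}
  x = 2: [0↦3, 1↦7, 2↦6, 3↦1, 4↦4, 5↦5, 6↦5, 7↦5, 8↦6, 9↦9, 10↦4]  zeros at y ∈ ∅
  x = 3: [0↦2, 1↦6, 2↦1, 3↦10, 4↦1, 5↦8, 6↦10, 7↦8, 8↦3, 9↦7, 10↦10]  zeros at y ∈ ∅
  x = 4: [0↦4, 1↦4, 2↦2, 3↦10, 4↦7, 5↦5, 6↦5, 7↦8, 8↦4, 9↦5, 10↦1]  zeros at y ∈ ∅
  x = 5: [0↦4, 1↦7, 2↦4, 3↦7, 4↦6, 5↦2, 6↦7, 7↦0, 8↦4, 9↦9, 10↦5]  zeros at y ∈ {7}
  x = 6: [0↦8, 1↦10, 2↦2, 3↦7, 4↦4, 5↦5, 6↦0, 7↦1, 8↦9, 9↦3, 10↦6]  zeros at y ∈ {6}
  x = 7: [0↦0, 1↦8, 2↦2, 3↦5, 4↦7, 5↦9, 6↦1, 7↦6, 8↦3, 9↦4, 10↦10]  zeros at y ∈ {0}
  x = 8: [0↦8, 1↦7, 2↦10, 3↦7, 4↦10, 5↦9, 6↦5, 7↦10, 8↦3, 9↦7, 10↦1]  zeros at y ∈ ∅
  x = 9: [0↦5, 1↦2, 2↦10, 3↦8, 4↦8, 5↦0, 6↦7, 7↦8, 8↦4, 9↦7, 10↦7]  zeros at y ∈ {5}
  x = 10: [0↦8, 1↦10, 2↦8, 3↦3, 4↦7, 5↦10, 6↦2, 7↦6, 8↦1, 9↦10, 10↦1]  zeros at y ∈ ∅
Collecting zeros: affine points = {(0, 8), (0, 9), (0, 10), (1, 2), (5, 7), (6, 6), (7, 0), (9, 5)}.
Total count |C(F_11)_aff| = 8.


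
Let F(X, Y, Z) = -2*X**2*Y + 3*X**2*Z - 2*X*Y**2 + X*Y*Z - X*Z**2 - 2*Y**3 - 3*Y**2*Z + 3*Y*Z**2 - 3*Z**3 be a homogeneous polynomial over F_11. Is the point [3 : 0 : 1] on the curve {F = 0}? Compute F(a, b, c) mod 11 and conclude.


F(3,0,1) ≡ 10 (mod 11); P is NOT on the curve.

Evaluate F(3, 0, 1) term-by-term (mod 11).
  -2*X**2*Y ↦ -2·9·0·1 = 0
  3*X**2*Z ↦ 3·9·1·1 = 27
  -2*X*Y**2 ↦ -2·3·0·1 = 0
  X*Y*Z ↦ 1·3·0·1 = 0
  -X*Z**2 ↦ -1·3·1·1 = -3
  -2*Y**3 ↦ -2·1·0·1 = 0
  -3*Y**2*Z ↦ -3·1·0·1 = 0
  3*Y*Z**2 ↦ 3·1·0·1 = 0
  -3*Z**3 ↦ -3·1·1·1 = -3
Sum: F(3, 0, 1) = (0) + (27) + (0) + (0) + (-3) + (0) + (0) + (0) + (-3) = 21.
Reducing mod 11: 21 ≡ 10 (mod 11).
Since F(a, b, c) ≡ 10 ≠ 0 (mod 11), P does NOT lie on the curve.


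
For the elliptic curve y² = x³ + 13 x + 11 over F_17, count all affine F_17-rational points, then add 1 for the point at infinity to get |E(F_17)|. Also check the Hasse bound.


Affine points = {(1, 5), (1, 12), (3, 3), (3, 14), (4, 5), (4, 12), (6, 4), (6, 13), (8, 7), (8, 10), (10, 6), (10, 11), (12, 5), (12, 12), (14, 8), (14, 9)}; affine count = 16; |E(F_17)| = 17.

Discriminant check: Δ ∝ 4a³ + 27b² = 4·13³ + 27·11² = 4·2197 + 27·121 ≡ 2 (mod 17). Nonzero ⇒ E is nonsingular.
For each x ∈ F_17, compute rhs = x³ + 13·x + 11 mod 17, then count y ∈ F_17 with y² ≡ rhs.
  x = 0: rhs = 11, matching y values: none (0 points).
  x = 1: rhs = 8, matching y values: 5, 12 (2 points).
  x = 2: rhs = 11, matching y values: none (0 points).
  x = 3: rhs = 9, matching y values: 3, 14 (2 points).
  x = 4: rhs = 8, matching y values: 5, 12 (2 points).
  x = 5: rhs = 14, matching y values: none (0 points).
  x = 6: rhs = 16, matching y values: 4, 13 (2 points).
  x = 7: rhs = 3, matching y values: none (0 points).
  x = 8: rhs = 15, matching y values: 7, 10 (2 points).
  x = 9: rhs = 7, matching y values: none (0 points).
  x = 10: rhs = 2, matching y values: 6, 11 (2 points).
  x = 11: rhs = 6, matching y values: none (0 points).
  x = 12: rhs = 8, matching y values: 5, 12 (2 points).
  x = 13: rhs = 14, matching y values: none (0 points).
  x = 14: rhs = 13, matching y values: 8, 9 (2 points).
  x = 15: rhs = 11, matching y values: none (0 points).
  x = 16: rhs = 14, matching y values: none (0 points).
Total affine count: 16.
Full point count |E(F_17)| = 16 + 1 = 17.
Hasse bound: |17 − (17+1)| = |-1| = 1 ≤ 2√17 ≈ 8.2462 ✓.


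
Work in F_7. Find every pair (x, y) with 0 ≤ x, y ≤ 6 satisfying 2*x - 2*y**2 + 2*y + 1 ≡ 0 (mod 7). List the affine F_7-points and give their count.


Affine F_7-points: {(1, 4), (2, 3), (2, 5), (3, 0), (3, 1), (5, 2), (5, 6)}; count = 7.

For each of the 49 pairs (x, y) ∈ F_7², evaluate f(x, y) mod 7. Record the zeros.
  x = 0: [0↦1, 1↦1, 2↦4, 3↦3, 4↦5, 5↦3, 6↦4]  zeros at y ∈ ∅
  x = 1: [0↦3, 1↦3, 2↦6, 3↦5, 4↦0, 5↦5, 6↦6]  zeros at y ∈ {4}
  x = 2: [0↦5, 1↦5, 2↦1, 3↦0, 4↦2, 5↦0, 6↦1]  zeros at y ∈ {3, 5}
  x = 3: [0↦0, 1↦0, 2↦3, 3↦2, 4↦4, 5↦2, 6↦3]  zeros at y ∈ {0, 1}
  x = 4: [0↦2, 1↦2, 2↦5, 3↦4, 4↦6, 5↦4, 6↦5]  zeros at y ∈ ∅
  x = 5: [0↦4, 1↦4, 2↦0, 3↦6, 4↦1, 5↦6, 6↦0]  zeros at y ∈ {2, 6}
  x = 6: [0↦6, 1↦6, 2↦2, 3↦1, 4↦3, 5↦1, 6↦2]  zeros at y ∈ ∅
Collecting zeros: affine points = {(1, 4), (2, 3), (2, 5), (3, 0), (3, 1), (5, 2), (5, 6)}.
Total count |C(F_7)_aff| = 7.


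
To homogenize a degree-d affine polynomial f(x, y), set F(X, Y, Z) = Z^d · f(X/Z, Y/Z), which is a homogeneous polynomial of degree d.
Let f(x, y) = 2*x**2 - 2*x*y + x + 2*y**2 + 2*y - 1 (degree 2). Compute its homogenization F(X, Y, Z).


F(X, Y, Z) = 2*X**2 - 2*X*Y + X*Z + 2*Y**2 + 2*Y*Z - Z**2

deg(f) = 2.
Substitute x = X/Z, y = Y/Z into f, then multiply by Z^2.
  monomial 2·x^2·y^0 ↦ 2·X^2·Y^0·Z^0.
  monomial -2·x^1·y^1 ↦ -2·X^1·Y^1·Z^0.
  monomial 1·x^1·y^0 ↦ 1·X^1·Y^0·Z^1.
  monomial 2·x^0·y^2 ↦ 2·X^0·Y^2·Z^0.
  monomial 2·x^0·y^1 ↦ 2·X^0·Y^1·Z^1.
  monomial -1·x^0·y^0 ↦ -1·X^0·Y^0·Z^2.
Collecting: F(X, Y, Z) = 2*X**2 - 2*X*Y + X*Z + 2*Y**2 + 2*Y*Z - Z**2.


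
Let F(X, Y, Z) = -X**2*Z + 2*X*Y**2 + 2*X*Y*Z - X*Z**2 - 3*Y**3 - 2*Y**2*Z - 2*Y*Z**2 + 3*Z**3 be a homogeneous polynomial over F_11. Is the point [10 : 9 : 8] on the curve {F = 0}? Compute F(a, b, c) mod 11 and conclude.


F(10,9,8) ≡ 6 (mod 11); P is NOT on the curve.

Evaluate F(10, 9, 8) term-by-term (mod 11).
  -X**2*Z ↦ -1·100·1·8 = -800
  2*X*Y**2 ↦ 2·10·81·1 = 1620
  2*X*Y*Z ↦ 2·10·9·8 = 1440
  -X*Z**2 ↦ -1·10·1·64 = -640
  -3*Y**3 ↦ -3·1·729·1 = -2187
  -2*Y**2*Z ↦ -2·1·81·8 = -1296
  -2*Y*Z**2 ↦ -2·1·9·64 = -1152
  3*Z**3 ↦ 3·1·1·512 = 1536
Sum: F(10, 9, 8) = (-800) + (1620) + (1440) + (-640) + (-2187) + (-1296) + (-1152) + (1536) = -1479.
Reducing mod 11: -1479 ≡ 6 (mod 11).
Since F(a, b, c) ≡ 6 ≠ 0 (mod 11), P does NOT lie on the curve.


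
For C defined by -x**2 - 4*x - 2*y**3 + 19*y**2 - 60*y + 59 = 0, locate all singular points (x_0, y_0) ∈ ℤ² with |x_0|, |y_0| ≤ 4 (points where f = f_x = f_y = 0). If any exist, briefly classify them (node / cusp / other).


Singular points: {(-2, 3)}; classification: node.

Compute partial derivatives:
  f_x = -2*x - 4.
  f_y = -6*y**2 + 38*y - 60.
Scan x_0 ∈ {−4, ..., 4}. For each x_0, f_y(x_0, y) is a polynomial in y; find its integer roots y ∈ {−4, ..., 4}, then test f_x and f at those candidates.
  x = -4: f_y(-4, y) = -6*y**2 + 38*y - 60; vanishes at y ∈ {3}. (-4, 3): f_x = 4 ≠ 0.
  x = -3: f_y(-3, y) = -6*y**2 + 38*y - 60; vanishes at y ∈ {3}. (-3, 3): f_x = 2 ≠ 0.
  x = -2: f_y(-2, y) = -6*y**2 + 38*y - 60; vanishes at y ∈ {3}. (-2, 3): f_x = 0, f = 0 — SINGULAR.
  x = -1: f_y(-1, y) = -6*y**2 + 38*y - 60; vanishes at y ∈ {3}. (-1, 3): f_x = -2 ≠ 0.
  x = 0: f_y(0, y) = -6*y**2 + 38*y - 60; vanishes at y ∈ {3}. (0, 3): f_x = -4 ≠ 0.
  x = 1: f_y(1, y) = -6*y**2 + 38*y - 60; vanishes at y ∈ {3}. (1, 3): f_x = -6 ≠ 0.
  x = 2: f_y(2, y) = -6*y**2 + 38*y - 60; vanishes at y ∈ {3}. (2, 3): f_x = -8 ≠ 0.
  x = 3: f_y(3, y) = -6*y**2 + 38*y - 60; vanishes at y ∈ {3}. (3, 3): f_x = -10 ≠ 0.
  x = 4: f_y(4, y) = -6*y**2 + 38*y - 60; vanishes at y ∈ {3}. (4, 3): f_x = -12 ≠ 0.
Only singular point on the grid: (-2, 3).
Classify: substitute x = -2 + u, y = 3 + v and expand: f = -u**2 - 2*v**3 + v**2.
No constant or linear terms (consistent with a singular point). Quadratic part: -u**2 + v**2. Cubic part: -2*v**3.
The quadratic part v**2 - u**2 = (v − u)(v + u) splits into two distinct linear factors, so there are two distinct tangent lines y − 3 = ±(x − -2) — this is a node (ordinary double point).
Classification: node.


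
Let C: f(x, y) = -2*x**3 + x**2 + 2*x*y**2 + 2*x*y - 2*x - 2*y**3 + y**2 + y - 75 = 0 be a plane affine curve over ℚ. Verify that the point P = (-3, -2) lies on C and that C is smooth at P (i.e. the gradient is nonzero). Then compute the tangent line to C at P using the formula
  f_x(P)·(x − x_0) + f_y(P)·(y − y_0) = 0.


Tangent line at P: -58*x - 9*y - 192 = 0.

Step 1: f(-3, -2) = 0, so P lies on C.
Step 2: partial derivatives
  f_x(x, y) = -6*x**2 + 2*x + 2*y**2 + 2*y - 2, f_y(x, y) = 4*x*y + 2*x - 6*y**2 + 2*y + 1.
  f_x(P) = -58, f_y(P) = -9 (gradient nonzero, so P is smooth).
Step 3: tangent line at P: -58·(x − -3) + -9·(y − -2) = 0.
Expanding: -58*x - 9*y - 192 = 0.


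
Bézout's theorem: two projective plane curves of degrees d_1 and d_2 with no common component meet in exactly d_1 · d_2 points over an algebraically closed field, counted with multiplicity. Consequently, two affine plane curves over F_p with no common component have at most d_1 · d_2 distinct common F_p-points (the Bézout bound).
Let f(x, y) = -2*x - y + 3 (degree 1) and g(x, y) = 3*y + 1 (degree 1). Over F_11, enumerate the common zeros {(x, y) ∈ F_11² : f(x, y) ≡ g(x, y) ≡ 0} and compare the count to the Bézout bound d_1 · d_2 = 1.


Common zeros: {(9, 7)}; count = 1; Bézout bound = 1.

deg(f) = 1, deg(g) = 1, so Bézout bound = 1.
Scan x ∈ F_11. For each x, list the y ∈ F_11 with f(x, y) ≡ 0 and those with g(x, y) ≡ 0 (mod 11); the common zeros in that column are the intersection.
  x = 0: f ≡ 0 at y ∈ {3}; g ≡ 0 at y ∈ {7}; common: ∅.
  x = 1: f ≡ 0 at y ∈ {1}; g ≡ 0 at y ∈ {7}; common: ∅.
  x = 2: f ≡ 0 at y ∈ {10}; g ≡ 0 at y ∈ {7}; common: ∅.
  x = 3: f ≡ 0 at y ∈ {8}; g ≡ 0 at y ∈ {7}; common: ∅.
  x = 4: f ≡ 0 at y ∈ {6}; g ≡ 0 at y ∈ {7}; common: ∅.
  x = 5: f ≡ 0 at y ∈ {4}; g ≡ 0 at y ∈ {7}; common: ∅.
  x = 6: f ≡ 0 at y ∈ {2}; g ≡ 0 at y ∈ {7}; common: ∅.
  x = 7: f ≡ 0 at y ∈ {0}; g ≡ 0 at y ∈ {7}; common: ∅.
  x = 8: f ≡ 0 at y ∈ {9}; g ≡ 0 at y ∈ {7}; common: ∅.
  x = 9: f ≡ 0 at y ∈ {7}; g ≡ 0 at y ∈ {7}; common: {7}.
  x = 10: f ≡ 0 at y ∈ {5}; g ≡ 0 at y ∈ {7}; common: ∅.
Collecting: common zeros = {(9, 7)}, so the count is 1.
Comparison with the Bézout bound: 1 ≤ 1 = deg(f)·deg(g), as expected for curves with no common component (the bound is attained).


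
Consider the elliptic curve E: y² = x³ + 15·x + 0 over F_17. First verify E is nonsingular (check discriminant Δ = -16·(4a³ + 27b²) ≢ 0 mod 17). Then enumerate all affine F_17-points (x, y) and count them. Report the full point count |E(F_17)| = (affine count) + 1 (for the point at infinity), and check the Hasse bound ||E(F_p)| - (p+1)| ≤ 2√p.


Affine points = {(0, 0), (1, 4), (1, 13), (2, 2), (2, 15), (3, 2), (3, 15), (5, 8), (5, 9), (6, 0), (11, 0), (12, 2), (12, 15), (14, 8), (14, 9), (15, 8), (15, 9), (16, 1), (16, 16)}; affine count = 19; |E(F_17)| = 20.

Discriminant check: Δ ∝ 4a³ + 27b² = 4·15³ + 27·0² = 4·3375 + 27·0 ≡ 2 (mod 17). Nonzero ⇒ E is nonsingular.
For each x ∈ F_17, compute rhs = x³ + 15·x + 0 mod 17, then count y ∈ F_17 with y² ≡ rhs.
  x = 0: rhs = 0, matching y values: 0 (1 points).
  x = 1: rhs = 16, matching y values: 4, 13 (2 points).
  x = 2: rhs = 4, matching y values: 2, 15 (2 points).
  x = 3: rhs = 4, matching y values: 2, 15 (2 points).
  x = 4: rhs = 5, matching y values: none (0 points).
  x = 5: rhs = 13, matching y values: 8, 9 (2 points).
  x = 6: rhs = 0, matching y values: 0 (1 points).
  x = 7: rhs = 6, matching y values: none (0 points).
  x = 8: rhs = 3, matching y values: none (0 points).
  x = 9: rhs = 14, matching y values: none (0 points).
  x = 10: rhs = 11, matching y values: none (0 points).
  x = 11: rhs = 0, matching y values: 0 (1 points).
  x = 12: rhs = 4, matching y values: 2, 15 (2 points).
  x = 13: rhs = 12, matching y values: none (0 points).
  x = 14: rhs = 13, matching y values: 8, 9 (2 points).
  x = 15: rhs = 13, matching y values: 8, 9 (2 points).
  x = 16: rhs = 1, matching y values: 1, 16 (2 points).
Total affine count: 19.
Full point count |E(F_17)| = 19 + 1 = 20.
Hasse bound: |20 − (17+1)| = |2| = 2 ≤ 2√17 ≈ 8.2462 ✓.


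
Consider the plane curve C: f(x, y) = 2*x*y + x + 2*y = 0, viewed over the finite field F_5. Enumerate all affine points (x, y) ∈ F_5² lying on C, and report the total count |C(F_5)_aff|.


Affine F_5-points: {(0, 0), (1, 1), (2, 3), (3, 4)}; count = 4.

For each of the 25 pairs (x, y) ∈ F_5², evaluate f(x, y) mod 5. Record the zeros.
  x = 0: [0↦0, 1↦2, 2↦4, 3↦1, 4↦3]  zeros at y ∈ {0}
  x = 1: [0↦1, 1↦0, 2↦4, 3↦3, 4↦2]  zeros at y ∈ {1}
  x = 2: [0↦2, 1↦3, 2↦4, 3↦0, 4↦1]  zeros at y ∈ {3}
  x = 3: [0↦3, 1↦1, 2↦4, 3↦2, 4↦0]  zeros at y ∈ {4}
  x = 4: [0↦4, 1↦4, 2↦4, 3↦4, 4↦4]  zeros at y ∈ ∅
Collecting zeros: affine points = {(0, 0), (1, 1), (2, 3), (3, 4)}.
Total count |C(F_5)_aff| = 4.


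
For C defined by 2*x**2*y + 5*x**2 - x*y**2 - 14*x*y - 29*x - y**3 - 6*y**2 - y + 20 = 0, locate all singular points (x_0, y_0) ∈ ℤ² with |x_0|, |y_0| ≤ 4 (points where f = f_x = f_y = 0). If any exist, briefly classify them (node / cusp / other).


Singular points: {(2, -3)}; classification: node.

Compute partial derivatives:
  f_x = 4*x*y + 10*x - y**2 - 14*y - 29.
  f_y = 2*x**2 - 2*x*y - 14*x - 3*y**2 - 12*y - 1.
Scan x_0 ∈ {−4, ..., 4}. For each x_0, f_y(x_0, y) is a polynomial in y; find its integer roots y ∈ {−4, ..., 4}, then test f_x and f at those candidates.
  x = -4: f_y(-4, y) = -3*y**2 - 4*y + 87; no integer root y with |y| ≤ 4.
  x = -3: f_y(-3, y) = -3*y**2 - 6*y + 59; no integer root y with |y| ≤ 4.
  x = -2: f_y(-2, y) = -3*y**2 - 8*y + 35; no integer root y with |y| ≤ 4.
  x = -1: f_y(-1, y) = -3*y**2 - 10*y + 15; no integer root y with |y| ≤ 4.
  x = 0: f_y(0, y) = -3*y**2 - 12*y - 1; no integer root y with |y| ≤ 4.
  x = 1: f_y(1, y) = -3*y**2 - 14*y - 13; no integer root y with |y| ≤ 4.
  x = 2: f_y(2, y) = -3*y**2 - 16*y - 21; vanishes at y ∈ {-3}. (2, -3): f_x = 0, f = 0 — SINGULAR.
  x = 3: f_y(3, y) = -3*y**2 - 18*y - 25; no integer root y with |y| ≤ 4.
  x = 4: f_y(4, y) = -3*y**2 - 20*y - 25; no integer root y with |y| ≤ 4.
Only singular point on the grid: (2, -3).
Classify: substitute x = 2 + u, y = -3 + v and expand: f = 2*u**2*v - u**2 - u*v**2 - v**3 + v**2.
No constant or linear terms (consistent with a singular point). Quadratic part: -u**2 + v**2. Cubic part: 2*u**2*v - u*v**2 - v**3.
The quadratic part v**2 - u**2 = (v − u)(v + u) splits into two distinct linear factors, so there are two distinct tangent lines y − -3 = ±(x − 2) — this is a node (ordinary double point).
Classification: node.


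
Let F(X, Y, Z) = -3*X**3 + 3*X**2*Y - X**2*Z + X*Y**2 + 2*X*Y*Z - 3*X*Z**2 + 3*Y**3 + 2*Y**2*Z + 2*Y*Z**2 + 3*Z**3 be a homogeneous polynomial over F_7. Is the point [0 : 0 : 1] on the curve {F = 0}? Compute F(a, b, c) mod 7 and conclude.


F(0,0,1) ≡ 3 (mod 7); P is NOT on the curve.

Evaluate F(0, 0, 1) term-by-term (mod 7).
  -3*X**3 ↦ -3·0·1·1 = 0
  3*X**2*Y ↦ 3·0·0·1 = 0
  -X**2*Z ↦ -1·0·1·1 = 0
  X*Y**2 ↦ 1·0·0·1 = 0
  2*X*Y*Z ↦ 2·0·0·1 = 0
  -3*X*Z**2 ↦ -3·0·1·1 = 0
  3*Y**3 ↦ 3·1·0·1 = 0
  2*Y**2*Z ↦ 2·1·0·1 = 0
  2*Y*Z**2 ↦ 2·1·0·1 = 0
  3*Z**3 ↦ 3·1·1·1 = 3
Sum: F(0, 0, 1) = (0) + (0) + (0) + (0) + (0) + (0) + (0) + (0) + (0) + (3) = 3.
Reducing mod 7: 3 ≡ 3 (mod 7).
Since F(a, b, c) ≡ 3 ≠ 0 (mod 7), P does NOT lie on the curve.


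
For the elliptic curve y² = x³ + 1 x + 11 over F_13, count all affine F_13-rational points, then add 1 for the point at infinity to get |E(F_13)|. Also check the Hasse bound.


Affine points = {(1, 0), (4, 1), (4, 12), (6, 5), (6, 8), (7, 6), (7, 7), (11, 1), (11, 12), (12, 3), (12, 10)}; affine count = 11; |E(F_13)| = 12.

Discriminant check: Δ ∝ 4a³ + 27b² = 4·1³ + 27·11² = 4·1 + 27·121 ≡ 8 (mod 13). Nonzero ⇒ E is nonsingular.
For each x ∈ F_13, compute rhs = x³ + 1·x + 11 mod 13, then count y ∈ F_13 with y² ≡ rhs.
  x = 0: rhs = 11, matching y values: none (0 points).
  x = 1: rhs = 0, matching y values: 0 (1 points).
  x = 2: rhs = 8, matching y values: none (0 points).
  x = 3: rhs = 2, matching y values: none (0 points).
  x = 4: rhs = 1, matching y values: 1, 12 (2 points).
  x = 5: rhs = 11, matching y values: none (0 points).
  x = 6: rhs = 12, matching y values: 5, 8 (2 points).
  x = 7: rhs = 10, matching y values: 6, 7 (2 points).
  x = 8: rhs = 11, matching y values: none (0 points).
  x = 9: rhs = 8, matching y values: none (0 points).
  x = 10: rhs = 7, matching y values: none (0 points).
  x = 11: rhs = 1, matching y values: 1, 12 (2 points).
  x = 12: rhs = 9, matching y values: 3, 10 (2 points).
Total affine count: 11.
Full point count |E(F_13)| = 11 + 1 = 12.
Hasse bound: |12 − (13+1)| = |-2| = 2 ≤ 2√13 ≈ 7.2111 ✓.


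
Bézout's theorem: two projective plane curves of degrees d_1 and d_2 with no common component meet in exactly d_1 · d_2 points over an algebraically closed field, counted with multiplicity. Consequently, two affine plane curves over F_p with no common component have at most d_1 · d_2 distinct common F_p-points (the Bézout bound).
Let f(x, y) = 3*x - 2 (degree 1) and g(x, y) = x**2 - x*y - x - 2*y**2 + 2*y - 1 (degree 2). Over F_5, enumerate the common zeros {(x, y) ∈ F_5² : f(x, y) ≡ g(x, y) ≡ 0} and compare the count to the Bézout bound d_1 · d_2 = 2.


Common zeros: ∅; count = 0; Bézout bound = 2.

deg(f) = 1, deg(g) = 2, so Bézout bound = 2.
Scan x ∈ F_5. For each x, list the y ∈ F_5 with f(x, y) ≡ 0 and those with g(x, y) ≡ 0 (mod 5); the common zeros in that column are the intersection.
  x = 0: f ≡ 0 at y ∈ ∅; g ≡ 0 at y ∈ {2, 4}; common: ∅.
  x = 1: f ≡ 0 at y ∈ ∅; g ≡ 0 at y ∈ ∅; common: ∅.
  x = 2: f ≡ 0 at y ∈ ∅; g ≡ 0 at y ∈ ∅; common: ∅.
  x = 3: f ≡ 0 at y ∈ ∅; g ≡ 0 at y ∈ {0, 2}; common: ∅.
  x = 4: f ≡ 0 at y ∈ {0, 1, 2, 3, 4}; g ≡ 0 at y ∈ ∅; common: ∅.
Collecting: common zeros = ∅, so the count is 0.
Comparison with the Bézout bound: 0 ≤ 2 = deg(f)·deg(g), as expected for curves with no common component (the affine F_5-count falls short of the bound because intersections may lie at infinity, over extension fields, or carry multiplicity).


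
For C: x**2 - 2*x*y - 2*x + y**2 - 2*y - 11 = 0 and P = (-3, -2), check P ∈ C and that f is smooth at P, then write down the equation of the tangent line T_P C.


Tangent line at P: -4*x - 12 = 0.

Step 1: f(-3, -2) = 0, so P lies on C.
Step 2: partial derivatives
  f_x(x, y) = 2*x - 2*y - 2, f_y(x, y) = -2*x + 2*y - 2.
  f_x(P) = -4, f_y(P) = 0 (gradient nonzero, so P is smooth).
Step 3: tangent line at P: -4·(x − -3) + 0·(y − -2) = 0.
Expanding: -4*x - 12 = 0.


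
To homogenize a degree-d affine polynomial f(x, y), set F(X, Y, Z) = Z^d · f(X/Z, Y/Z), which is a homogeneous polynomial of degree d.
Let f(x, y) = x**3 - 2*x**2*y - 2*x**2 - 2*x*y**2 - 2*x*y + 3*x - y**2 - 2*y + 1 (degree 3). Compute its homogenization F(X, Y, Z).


F(X, Y, Z) = X**3 - 2*X**2*Y - 2*X**2*Z - 2*X*Y**2 - 2*X*Y*Z + 3*X*Z**2 - Y**2*Z - 2*Y*Z**2 + Z**3

deg(f) = 3.
Substitute x = X/Z, y = Y/Z into f, then multiply by Z^3.
  monomial 1·x^3·y^0 ↦ 1·X^3·Y^0·Z^0.
  monomial -2·x^2·y^1 ↦ -2·X^2·Y^1·Z^0.
  monomial -2·x^2·y^0 ↦ -2·X^2·Y^0·Z^1.
  monomial -2·x^1·y^2 ↦ -2·X^1·Y^2·Z^0.
  monomial -2·x^1·y^1 ↦ -2·X^1·Y^1·Z^1.
  monomial 3·x^1·y^0 ↦ 3·X^1·Y^0·Z^2.
  monomial -1·x^0·y^2 ↦ -1·X^0·Y^2·Z^1.
  monomial -2·x^0·y^1 ↦ -2·X^0·Y^1·Z^2.
  monomial 1·x^0·y^0 ↦ 1·X^0·Y^0·Z^3.
Collecting: F(X, Y, Z) = X**3 - 2*X**2*Y - 2*X**2*Z - 2*X*Y**2 - 2*X*Y*Z + 3*X*Z**2 - Y**2*Z - 2*Y*Z**2 + Z**3.


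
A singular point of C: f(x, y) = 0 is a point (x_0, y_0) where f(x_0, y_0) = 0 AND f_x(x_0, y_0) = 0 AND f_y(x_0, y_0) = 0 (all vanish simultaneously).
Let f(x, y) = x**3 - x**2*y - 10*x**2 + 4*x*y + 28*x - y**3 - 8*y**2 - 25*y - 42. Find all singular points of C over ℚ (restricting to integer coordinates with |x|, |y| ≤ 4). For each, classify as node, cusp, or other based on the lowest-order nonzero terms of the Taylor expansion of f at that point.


Singular points: {(2, -3)}; classification: node.

Compute partial derivatives:
  f_x = 3*x**2 - 2*x*y - 20*x + 4*y + 28.
  f_y = -x**2 + 4*x - 3*y**2 - 16*y - 25.
Scan x_0 ∈ {−4, ..., 4}. For each x_0, f_y(x_0, y) is a polynomial in y; find its integer roots y ∈ {−4, ..., 4}, then test f_x and f at those candidates.
  x = -4: f_y(-4, y) = -3*y**2 - 16*y - 57; no integer root y with |y| ≤ 4.
  x = -3: f_y(-3, y) = -3*y**2 - 16*y - 46; no integer root y with |y| ≤ 4.
  x = -2: f_y(-2, y) = -3*y**2 - 16*y - 37; no integer root y with |y| ≤ 4.
  x = -1: f_y(-1, y) = -3*y**2 - 16*y - 30; no integer root y with |y| ≤ 4.
  x = 0: f_y(0, y) = -3*y**2 - 16*y - 25; no integer root y with |y| ≤ 4.
  x = 1: f_y(1, y) = -3*y**2 - 16*y - 22; no integer root y with |y| ≤ 4.
  x = 2: f_y(2, y) = -3*y**2 - 16*y - 21; vanishes at y ∈ {-3}. (2, -3): f_x = 0, f = 0 — SINGULAR.
  x = 3: f_y(3, y) = -3*y**2 - 16*y - 22; no integer root y with |y| ≤ 4.
  x = 4: f_y(4, y) = -3*y**2 - 16*y - 25; no integer root y with |y| ≤ 4.
Only singular point on the grid: (2, -3).
Classify: substitute x = 2 + u, y = -3 + v and expand: f = u**3 - u**2*v - u**2 - v**3 + v**2.
No constant or linear terms (consistent with a singular point). Quadratic part: -u**2 + v**2. Cubic part: u**3 - u**2*v - v**3.
The quadratic part v**2 - u**2 = (v − u)(v + u) splits into two distinct linear factors, so there are two distinct tangent lines y − -3 = ±(x − 2) — this is a node (ordinary double point).
Classification: node.


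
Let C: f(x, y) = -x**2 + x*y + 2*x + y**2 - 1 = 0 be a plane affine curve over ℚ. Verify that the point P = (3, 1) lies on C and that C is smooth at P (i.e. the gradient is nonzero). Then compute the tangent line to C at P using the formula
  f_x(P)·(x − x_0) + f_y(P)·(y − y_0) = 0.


Tangent line at P: -3*x + 5*y + 4 = 0.

Step 1: f(3, 1) = 0, so P lies on C.
Step 2: partial derivatives
  f_x(x, y) = -2*x + y + 2, f_y(x, y) = x + 2*y.
  f_x(P) = -3, f_y(P) = 5 (gradient nonzero, so P is smooth).
Step 3: tangent line at P: -3·(x − 3) + 5·(y − 1) = 0.
Expanding: -3*x + 5*y + 4 = 0.


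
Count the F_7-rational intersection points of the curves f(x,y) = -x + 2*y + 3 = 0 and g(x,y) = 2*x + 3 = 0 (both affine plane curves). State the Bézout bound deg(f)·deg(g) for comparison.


Common zeros: {(2, 3)}; count = 1; Bézout bound = 1.

deg(f) = 1, deg(g) = 1, so Bézout bound = 1.
Scan x ∈ F_7. For each x, list the y ∈ F_7 with f(x, y) ≡ 0 and those with g(x, y) ≡ 0 (mod 7); the common zeros in that column are the intersection.
  x = 0: f ≡ 0 at y ∈ {2}; g ≡ 0 at y ∈ ∅; common: ∅.
  x = 1: f ≡ 0 at y ∈ {6}; g ≡ 0 at y ∈ ∅; common: ∅.
  x = 2: f ≡ 0 at y ∈ {3}; g ≡ 0 at y ∈ {0, 1, 2, 3, 4, 5, 6}; common: {3}.
  x = 3: f ≡ 0 at y ∈ {0}; g ≡ 0 at y ∈ ∅; common: ∅.
  x = 4: f ≡ 0 at y ∈ {4}; g ≡ 0 at y ∈ ∅; common: ∅.
  x = 5: f ≡ 0 at y ∈ {1}; g ≡ 0 at y ∈ ∅; common: ∅.
  x = 6: f ≡ 0 at y ∈ {5}; g ≡ 0 at y ∈ ∅; common: ∅.
Collecting: common zeros = {(2, 3)}, so the count is 1.
Comparison with the Bézout bound: 1 ≤ 1 = deg(f)·deg(g), as expected for curves with no common component (the bound is attained).


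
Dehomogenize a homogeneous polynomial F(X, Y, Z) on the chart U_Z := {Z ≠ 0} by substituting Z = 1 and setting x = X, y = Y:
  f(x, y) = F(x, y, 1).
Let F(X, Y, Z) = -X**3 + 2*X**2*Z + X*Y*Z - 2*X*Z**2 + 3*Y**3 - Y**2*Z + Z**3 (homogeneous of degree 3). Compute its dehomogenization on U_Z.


f(x, y) = -x**3 + 2*x**2 + x*y - 2*x + 3*y**3 - y**2 + 1

On U_Z we set Z = 1. Each monomial c·X^i·Y^j·Z^k in F becomes c·x^i·y^j·1^k = c·x^i·y^j.
Substituting Z = 1: F(X, Y, 1) = -x**3 + 2*x**2 + x*y - 2*x + 3*y**3 - y**2 + 1.
Note: deg(f) ≤ deg(F) = 3; strict inequality happens when F is divisible by Z (lost terms).


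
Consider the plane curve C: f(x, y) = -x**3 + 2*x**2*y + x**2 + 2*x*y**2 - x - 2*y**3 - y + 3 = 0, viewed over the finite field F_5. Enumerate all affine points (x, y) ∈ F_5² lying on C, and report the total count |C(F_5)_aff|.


Affine F_5-points: {(0, 1), (0, 2), (1, 4), (2, 3), (4, 4)}; count = 5.

For each of the 25 pairs (x, y) ∈ F_5², evaluate f(x, y) mod 5. Record the zeros.
  x = 0: [0↦3, 1↦0, 2↦0, 3↦1, 4↦1]  zeros at y ∈ {1, 2}
  x = 1: [0↦2, 1↦3, 2↦1, 3↦4, 4↦0]  zeros at y ∈ {4}
  x = 2: [0↦2, 1↦1, 2↦1, 3↦0, 4↦1]  zeros at y ∈ {3}
  x = 3: [0↦2, 1↦3, 2↦4, 3↦3, 4↦3]  zeros at y ∈ ∅
  x = 4: [0↦1, 1↦3, 2↦4, 3↦2, 4↦0]  zeros at y ∈ {4}
Collecting zeros: affine points = {(0, 1), (0, 2), (1, 4), (2, 3), (4, 4)}.
Total count |C(F_5)_aff| = 5.


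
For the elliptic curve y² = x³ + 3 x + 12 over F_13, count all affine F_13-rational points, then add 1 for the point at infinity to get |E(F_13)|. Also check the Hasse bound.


Affine points = {(0, 5), (0, 8), (1, 4), (1, 9), (2, 0), (3, 3), (3, 10), (4, 6), (4, 7), (5, 3), (5, 10), (6, 5), (6, 8), (7, 5), (7, 8), (9, 1), (9, 12)}; affine count = 17; |E(F_13)| = 18.

Discriminant check: Δ ∝ 4a³ + 27b² = 4·3³ + 27·12² = 4·27 + 27·144 ≡ 5 (mod 13). Nonzero ⇒ E is nonsingular.
For each x ∈ F_13, compute rhs = x³ + 3·x + 12 mod 13, then count y ∈ F_13 with y² ≡ rhs.
  x = 0: rhs = 12, matching y values: 5, 8 (2 points).
  x = 1: rhs = 3, matching y values: 4, 9 (2 points).
  x = 2: rhs = 0, matching y values: 0 (1 points).
  x = 3: rhs = 9, matching y values: 3, 10 (2 points).
  x = 4: rhs = 10, matching y values: 6, 7 (2 points).
  x = 5: rhs = 9, matching y values: 3, 10 (2 points).
  x = 6: rhs = 12, matching y values: 5, 8 (2 points).
  x = 7: rhs = 12, matching y values: 5, 8 (2 points).
  x = 8: rhs = 2, matching y values: none (0 points).
  x = 9: rhs = 1, matching y values: 1, 12 (2 points).
  x = 10: rhs = 2, matching y values: none (0 points).
  x = 11: rhs = 11, matching y values: none (0 points).
  x = 12: rhs = 8, matching y values: none (0 points).
Total affine count: 17.
Full point count |E(F_13)| = 17 + 1 = 18.
Hasse bound: |18 − (13+1)| = |4| = 4 ≤ 2√13 ≈ 7.2111 ✓.


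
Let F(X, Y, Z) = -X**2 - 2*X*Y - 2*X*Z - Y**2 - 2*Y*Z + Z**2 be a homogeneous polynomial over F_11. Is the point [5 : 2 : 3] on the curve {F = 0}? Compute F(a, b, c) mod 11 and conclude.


F(5,2,3) ≡ 6 (mod 11); P is NOT on the curve.

Evaluate F(5, 2, 3) term-by-term (mod 11).
  -X**2 ↦ -1·25·1·1 = -25
  -2*X*Y ↦ -2·5·2·1 = -20
  -2*X*Z ↦ -2·5·1·3 = -30
  -Y**2 ↦ -1·1·4·1 = -4
  -2*Y*Z ↦ -2·1·2·3 = -12
  Z**2 ↦ 1·1·1·9 = 9
Sum: F(5, 2, 3) = (-25) + (-20) + (-30) + (-4) + (-12) + (9) = -82.
Reducing mod 11: -82 ≡ 6 (mod 11).
Since F(a, b, c) ≡ 6 ≠ 0 (mod 11), P does NOT lie on the curve.


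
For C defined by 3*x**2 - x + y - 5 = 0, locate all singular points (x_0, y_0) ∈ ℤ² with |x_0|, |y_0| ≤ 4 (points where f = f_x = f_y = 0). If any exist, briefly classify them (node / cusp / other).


No singular points in the scanned grid; C is smooth there.

Compute partial derivatives:
  f_x = 6*x - 1.
  f_y = 1.
f_y = 1 is a nonzero constant, so f_y never vanishes: no point (x, y) can satisfy f = f_x = f_y = 0. In particular no (x, y) ∈ {−4, ..., 4}² is singular; the curve is smooth.


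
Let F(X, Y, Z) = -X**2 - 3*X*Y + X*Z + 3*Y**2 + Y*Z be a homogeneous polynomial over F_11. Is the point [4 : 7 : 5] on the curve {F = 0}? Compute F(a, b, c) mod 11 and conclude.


F(4,7,5) ≡ 3 (mod 11); P is NOT on the curve.

Evaluate F(4, 7, 5) term-by-term (mod 11).
  -X**2 ↦ -1·16·1·1 = -16
  -3*X*Y ↦ -3·4·7·1 = -84
  X*Z ↦ 1·4·1·5 = 20
  3*Y**2 ↦ 3·1·49·1 = 147
  Y*Z ↦ 1·1·7·5 = 35
Sum: F(4, 7, 5) = (-16) + (-84) + (20) + (147) + (35) = 102.
Reducing mod 11: 102 ≡ 3 (mod 11).
Since F(a, b, c) ≡ 3 ≠ 0 (mod 11), P does NOT lie on the curve.


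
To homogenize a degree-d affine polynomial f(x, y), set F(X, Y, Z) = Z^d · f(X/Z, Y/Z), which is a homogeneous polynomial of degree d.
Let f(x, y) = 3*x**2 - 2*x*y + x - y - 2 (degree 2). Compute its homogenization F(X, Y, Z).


F(X, Y, Z) = 3*X**2 - 2*X*Y + X*Z - Y*Z - 2*Z**2

deg(f) = 2.
Substitute x = X/Z, y = Y/Z into f, then multiply by Z^2.
  monomial 3·x^2·y^0 ↦ 3·X^2·Y^0·Z^0.
  monomial -2·x^1·y^1 ↦ -2·X^1·Y^1·Z^0.
  monomial 1·x^1·y^0 ↦ 1·X^1·Y^0·Z^1.
  monomial -1·x^0·y^1 ↦ -1·X^0·Y^1·Z^1.
  monomial -2·x^0·y^0 ↦ -2·X^0·Y^0·Z^2.
Collecting: F(X, Y, Z) = 3*X**2 - 2*X*Y + X*Z - Y*Z - 2*Z**2.


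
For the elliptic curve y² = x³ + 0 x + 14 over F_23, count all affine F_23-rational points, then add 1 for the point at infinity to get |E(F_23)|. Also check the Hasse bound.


Affine points = {(3, 8), (3, 15), (4, 3), (4, 20), (5, 1), (5, 22), (6, 0), (7, 9), (7, 14), (10, 5), (10, 18), (13, 7), (13, 16), (15, 10), (15, 13), (16, 4), (16, 19), (18, 2), (18, 21), (21, 11), (21, 12), (22, 6), (22, 17)}; affine count = 23; |E(F_23)| = 24.

Discriminant check: Δ ∝ 4a³ + 27b² = 4·0³ + 27·14² = 4·0 + 27·196 ≡ 2 (mod 23). Nonzero ⇒ E is nonsingular.
For each x ∈ F_23, compute rhs = x³ + 0·x + 14 mod 23, then count y ∈ F_23 with y² ≡ rhs.
  x = 0: rhs = 14, matching y values: none (0 points).
  x = 1: rhs = 15, matching y values: none (0 points).
  x = 2: rhs = 22, matching y values: none (0 points).
  x = 3: rhs = 18, matching y values: 8, 15 (2 points).
  x = 4: rhs = 9, matching y values: 3, 20 (2 points).
  x = 5: rhs = 1, matching y values: 1, 22 (2 points).
  x = 6: rhs = 0, matching y values: 0 (1 points).
  x = 7: rhs = 12, matching y values: 9, 14 (2 points).
  x = 8: rhs = 20, matching y values: none (0 points).
  x = 9: rhs = 7, matching y values: none (0 points).
  x = 10: rhs = 2, matching y values: 5, 18 (2 points).
  x = 11: rhs = 11, matching y values: none (0 points).
  x = 12: rhs = 17, matching y values: none (0 points).
  x = 13: rhs = 3, matching y values: 7, 16 (2 points).
  x = 14: rhs = 21, matching y values: none (0 points).
  x = 15: rhs = 8, matching y values: 10, 13 (2 points).
  x = 16: rhs = 16, matching y values: 4, 19 (2 points).
  x = 17: rhs = 5, matching y values: none (0 points).
  x = 18: rhs = 4, matching y values: 2, 21 (2 points).
  x = 19: rhs = 19, matching y values: none (0 points).
  x = 20: rhs = 10, matching y values: none (0 points).
  x = 21: rhs = 6, matching y values: 11, 12 (2 points).
  x = 22: rhs = 13, matching y values: 6, 17 (2 points).
Total affine count: 23.
Full point count |E(F_23)| = 23 + 1 = 24.
Hasse bound: |24 − (23+1)| = |0| = 0 ≤ 2√23 ≈ 9.5917 ✓.
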